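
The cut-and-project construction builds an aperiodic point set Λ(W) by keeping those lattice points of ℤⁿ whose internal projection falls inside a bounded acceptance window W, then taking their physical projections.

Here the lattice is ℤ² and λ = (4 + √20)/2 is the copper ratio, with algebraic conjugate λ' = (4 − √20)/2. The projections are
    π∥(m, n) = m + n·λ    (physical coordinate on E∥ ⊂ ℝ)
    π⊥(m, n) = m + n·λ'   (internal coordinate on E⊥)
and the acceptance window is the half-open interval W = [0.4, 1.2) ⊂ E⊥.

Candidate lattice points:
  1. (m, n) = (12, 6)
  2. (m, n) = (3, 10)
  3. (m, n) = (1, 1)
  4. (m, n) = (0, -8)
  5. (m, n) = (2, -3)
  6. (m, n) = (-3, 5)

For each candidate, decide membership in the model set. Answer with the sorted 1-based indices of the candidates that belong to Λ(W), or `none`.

Compute λ' = (4−√20)/2 = -0.236068, so π⊥(m,n) = m -0.236068·n.
candidate 1: (m,n)=(12,6) → π∥ = 12+6·λ ≈ 37.416408, π⊥ = 12+6·λ' ≈ 10.583592 ∉ [0.4, 1.2) ⇒ out
candidate 2: (m,n)=(3,10) → π∥ = 3+10·λ ≈ 45.360680, π⊥ = 3+10·λ' ≈ 0.639320 ∈ [0.4, 1.2) ⇒ IN Λ
candidate 3: (m,n)=(1,1) → π∥ = 1+1·λ ≈ 5.236068, π⊥ = 1+1·λ' ≈ 0.763932 ∈ [0.4, 1.2) ⇒ IN Λ
candidate 4: (m,n)=(0,-8) → π∥ = 0-8·λ ≈ -33.888544, π⊥ = 0-8·λ' ≈ 1.888544 ∉ [0.4, 1.2) ⇒ out
candidate 5: (m,n)=(2,-3) → π∥ = 2-3·λ ≈ -10.708204, π⊥ = 2-3·λ' ≈ 2.708204 ∉ [0.4, 1.2) ⇒ out
candidate 6: (m,n)=(-3,5) → π∥ = -3+5·λ ≈ 18.180340, π⊥ = -3+5·λ' ≈ -4.180340 ∉ [0.4, 1.2) ⇒ out

2, 3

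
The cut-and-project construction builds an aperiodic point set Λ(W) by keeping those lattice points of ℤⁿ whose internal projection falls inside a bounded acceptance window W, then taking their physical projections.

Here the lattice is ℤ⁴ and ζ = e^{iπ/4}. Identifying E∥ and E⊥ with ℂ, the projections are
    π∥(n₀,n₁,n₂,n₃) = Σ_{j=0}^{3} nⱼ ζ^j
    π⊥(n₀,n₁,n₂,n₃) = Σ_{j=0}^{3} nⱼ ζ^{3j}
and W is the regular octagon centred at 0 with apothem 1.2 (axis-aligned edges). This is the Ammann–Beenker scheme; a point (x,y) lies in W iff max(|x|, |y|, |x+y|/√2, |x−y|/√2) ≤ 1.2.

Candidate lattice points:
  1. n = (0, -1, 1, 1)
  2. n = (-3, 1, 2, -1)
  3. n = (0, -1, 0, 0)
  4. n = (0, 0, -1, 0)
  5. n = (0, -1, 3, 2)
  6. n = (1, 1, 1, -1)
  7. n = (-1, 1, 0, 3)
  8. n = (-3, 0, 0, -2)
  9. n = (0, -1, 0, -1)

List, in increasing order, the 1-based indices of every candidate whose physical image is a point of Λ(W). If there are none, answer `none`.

Internal map: ζ^{3j} for j=0..3 gives (1,0), (−√2/2,√2/2), (0,−1), (√2/2,√2/2).
candidate 1: n = (0, -1, 1, 1) → π⊥ ≈ (+1.41421, -1.00000); max(|x|,|y|,|x±y|/√2) = 1.70711 > 1.2 ⇒ ∉ W
candidate 2: n = (-3, 1, 2, -1) → π⊥ ≈ (-4.41421, -2.00000); max(|x|,|y|,|x±y|/√2) = 4.53553 > 1.2 ⇒ ∉ W
candidate 3: n = (0, -1, 0, 0) → π⊥ ≈ (+0.70711, -0.70711); max(|x|,|y|,|x±y|/√2) = 1.00000 ≤ 1.2 ⇒ ∈ W
candidate 4: n = (0, 0, -1, 0) → π⊥ ≈ (+0.00000, +1.00000); max(|x|,|y|,|x±y|/√2) = 1.00000 ≤ 1.2 ⇒ ∈ W
candidate 5: n = (0, -1, 3, 2) → π⊥ ≈ (+2.12132, -2.29289); max(|x|,|y|,|x±y|/√2) = 3.12132 > 1.2 ⇒ ∉ W
candidate 6: n = (1, 1, 1, -1) → π⊥ ≈ (-0.41421, -1.00000); max(|x|,|y|,|x±y|/√2) = 1.00000 ≤ 1.2 ⇒ ∈ W
candidate 7: n = (-1, 1, 0, 3) → π⊥ ≈ (+0.41421, +2.82843); max(|x|,|y|,|x±y|/√2) = 2.82843 > 1.2 ⇒ ∉ W
candidate 8: n = (-3, 0, 0, -2) → π⊥ ≈ (-4.41421, -1.41421); max(|x|,|y|,|x±y|/√2) = 4.41421 > 1.2 ⇒ ∉ W
candidate 9: n = (0, -1, 0, -1) → π⊥ ≈ (+0.00000, -1.41421); max(|x|,|y|,|x±y|/√2) = 1.41421 > 1.2 ⇒ ∉ W

3, 4, 6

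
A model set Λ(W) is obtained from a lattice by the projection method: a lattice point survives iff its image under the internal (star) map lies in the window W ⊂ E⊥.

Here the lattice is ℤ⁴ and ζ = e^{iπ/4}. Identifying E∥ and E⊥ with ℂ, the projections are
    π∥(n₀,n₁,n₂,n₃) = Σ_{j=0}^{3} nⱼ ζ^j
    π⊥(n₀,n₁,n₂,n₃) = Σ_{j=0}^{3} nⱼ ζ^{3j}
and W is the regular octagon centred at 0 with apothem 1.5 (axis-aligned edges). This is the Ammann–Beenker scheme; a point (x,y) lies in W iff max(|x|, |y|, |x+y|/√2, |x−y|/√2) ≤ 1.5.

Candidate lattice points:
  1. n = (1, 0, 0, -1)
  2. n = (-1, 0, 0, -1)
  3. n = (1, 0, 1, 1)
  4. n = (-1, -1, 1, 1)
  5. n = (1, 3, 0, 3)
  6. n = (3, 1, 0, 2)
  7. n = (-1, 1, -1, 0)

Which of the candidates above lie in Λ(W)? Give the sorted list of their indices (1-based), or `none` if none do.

1, 4

π⊥(n) = n₀ + n₁ζ³ + n₂ζ⁶ + n₃ζ⁹ where ζ = e^{iπ/4}.
candidate 1: n = (1, 0, 0, -1) → π⊥ ≈ (+0.2929, -0.7071); max(|x|,|y|,|x±y|/√2) = 0.7071 ≤ 1.5 ⇒ ∈ W
candidate 2: n = (-1, 0, 0, -1) → π⊥ ≈ (-1.7071, -0.7071); max(|x|,|y|,|x±y|/√2) = 1.7071 > 1.5 ⇒ ∉ W
candidate 3: n = (1, 0, 1, 1) → π⊥ ≈ (+1.7071, -0.2929); max(|x|,|y|,|x±y|/√2) = 1.7071 > 1.5 ⇒ ∉ W
candidate 4: n = (-1, -1, 1, 1) → π⊥ ≈ (+0.4142, -1.0000); max(|x|,|y|,|x±y|/√2) = 1.0000 ≤ 1.5 ⇒ ∈ W
candidate 5: n = (1, 3, 0, 3) → π⊥ ≈ (+1.0000, +4.2426); max(|x|,|y|,|x±y|/√2) = 4.2426 > 1.5 ⇒ ∉ W
candidate 6: n = (3, 1, 0, 2) → π⊥ ≈ (+3.7071, +2.1213); max(|x|,|y|,|x±y|/√2) = 4.1213 > 1.5 ⇒ ∉ W
candidate 7: n = (-1, 1, -1, 0) → π⊥ ≈ (-1.7071, +1.7071); max(|x|,|y|,|x±y|/√2) = 2.4142 > 1.5 ⇒ ∉ W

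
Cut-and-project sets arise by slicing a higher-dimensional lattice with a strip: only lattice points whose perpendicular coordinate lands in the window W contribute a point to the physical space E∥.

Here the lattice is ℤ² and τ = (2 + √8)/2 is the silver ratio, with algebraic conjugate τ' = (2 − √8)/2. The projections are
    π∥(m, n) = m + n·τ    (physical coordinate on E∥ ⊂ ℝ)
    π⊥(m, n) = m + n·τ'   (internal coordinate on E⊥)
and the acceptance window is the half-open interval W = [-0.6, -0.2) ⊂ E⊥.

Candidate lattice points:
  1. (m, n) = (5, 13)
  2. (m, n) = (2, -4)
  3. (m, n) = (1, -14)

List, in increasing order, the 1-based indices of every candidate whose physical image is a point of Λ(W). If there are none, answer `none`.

Numerically τ ≈ 2.41421 and τ' = −1/τ ≈ -0.41421.
#1 (5,13): internal coord 5 + (13)·τ' = -0.38478; -0.38478 ∈ [-0.6, -0.2) → IN Λ
#2 (2,-4): internal coord 2 + (-4)·τ' = +3.65685; +3.65685 ∉ [-0.6, -0.2) → out
#3 (1,-14): internal coord 1 + (-14)·τ' = +6.79899; +6.79899 ∉ [-0.6, -0.2) → out

1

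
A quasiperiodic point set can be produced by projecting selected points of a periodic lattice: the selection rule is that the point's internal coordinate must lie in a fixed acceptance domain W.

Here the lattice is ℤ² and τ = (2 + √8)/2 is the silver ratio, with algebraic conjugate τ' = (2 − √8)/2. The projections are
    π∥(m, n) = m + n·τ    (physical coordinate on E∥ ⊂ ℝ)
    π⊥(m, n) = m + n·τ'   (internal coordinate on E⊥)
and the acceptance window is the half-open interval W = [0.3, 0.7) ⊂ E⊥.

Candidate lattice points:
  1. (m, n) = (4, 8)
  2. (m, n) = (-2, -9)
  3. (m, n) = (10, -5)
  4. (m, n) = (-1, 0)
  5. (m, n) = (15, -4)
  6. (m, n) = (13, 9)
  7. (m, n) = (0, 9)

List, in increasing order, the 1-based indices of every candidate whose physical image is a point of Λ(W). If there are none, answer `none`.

1

Compute τ' = (2−√8)/2 = -0.41421, so π⊥(m,n) = m -0.41421·n.
[1] lift (4,8): star map gives 0.68629; window check 0.3 ≤ 0.68629 < 0.7 is true → IN Λ
[2] lift (-2,-9): star map gives 1.72792; window check 0.3 ≤ 1.72792 < 0.7 is false → out
[3] lift (10,-5): star map gives 12.07107; window check 0.3 ≤ 12.07107 < 0.7 is false → out
[4] lift (-1,0): star map gives -1.00000; window check 0.3 ≤ -1.00000 < 0.7 is false → out
[5] lift (15,-4): star map gives 16.65685; window check 0.3 ≤ 16.65685 < 0.7 is false → out
[6] lift (13,9): star map gives 9.27208; window check 0.3 ≤ 9.27208 < 0.7 is false → out
[7] lift (0,9): star map gives -3.72792; window check 0.3 ≤ -3.72792 < 0.7 is false → out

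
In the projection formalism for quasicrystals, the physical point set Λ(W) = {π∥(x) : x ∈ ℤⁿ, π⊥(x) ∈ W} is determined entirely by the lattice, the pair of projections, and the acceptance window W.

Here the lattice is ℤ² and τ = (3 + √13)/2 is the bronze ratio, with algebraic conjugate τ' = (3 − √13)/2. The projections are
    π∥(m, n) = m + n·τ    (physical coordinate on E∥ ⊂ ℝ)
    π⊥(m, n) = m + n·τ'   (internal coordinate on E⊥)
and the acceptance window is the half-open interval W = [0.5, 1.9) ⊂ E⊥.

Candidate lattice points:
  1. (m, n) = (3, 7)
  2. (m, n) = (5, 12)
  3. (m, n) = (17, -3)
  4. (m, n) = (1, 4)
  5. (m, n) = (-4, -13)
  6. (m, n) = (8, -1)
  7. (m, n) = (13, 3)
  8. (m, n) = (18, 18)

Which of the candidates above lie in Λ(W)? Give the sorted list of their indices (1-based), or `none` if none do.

1, 2

Numerically τ ≈ 3.302776 and τ' = −1/τ ≈ -0.302776.
[1] lift (3,7): star map gives 0.880571; window check 0.5 ≤ 0.880571 < 1.9 is true → IN Λ
[2] lift (5,12): star map gives 1.366692; window check 0.5 ≤ 1.366692 < 1.9 is true → IN Λ
[3] lift (17,-3): star map gives 17.908327; window check 0.5 ≤ 17.908327 < 1.9 is false → out
[4] lift (1,4): star map gives -0.211103; window check 0.5 ≤ -0.211103 < 1.9 is false → out
[5] lift (-4,-13): star map gives -0.063917; window check 0.5 ≤ -0.063917 < 1.9 is false → out
[6] lift (8,-1): star map gives 8.302776; window check 0.5 ≤ 8.302776 < 1.9 is false → out
[7] lift (13,3): star map gives 12.091673; window check 0.5 ≤ 12.091673 < 1.9 is false → out
[8] lift (18,18): star map gives 12.550039; window check 0.5 ≤ 12.550039 < 1.9 is false → out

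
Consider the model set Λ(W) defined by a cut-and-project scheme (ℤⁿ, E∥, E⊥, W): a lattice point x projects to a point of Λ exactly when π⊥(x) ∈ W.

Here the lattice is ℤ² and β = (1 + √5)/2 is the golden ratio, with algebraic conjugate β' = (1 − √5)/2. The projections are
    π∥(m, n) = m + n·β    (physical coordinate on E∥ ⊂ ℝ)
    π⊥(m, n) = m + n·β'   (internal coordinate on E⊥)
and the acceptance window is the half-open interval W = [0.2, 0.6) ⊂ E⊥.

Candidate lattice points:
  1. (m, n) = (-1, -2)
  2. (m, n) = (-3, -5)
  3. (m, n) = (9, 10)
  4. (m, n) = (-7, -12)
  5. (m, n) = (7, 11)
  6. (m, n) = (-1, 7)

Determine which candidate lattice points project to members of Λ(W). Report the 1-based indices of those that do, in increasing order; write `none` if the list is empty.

Numerically β ≈ 1.6180 and β' = −1/β ≈ -0.6180.
candidate 1: (m,n)=(-1,-2) → π∥ = -1-2·β ≈ -4.2361, π⊥ = -1-2·β' ≈ 0.2361 ∈ [0.2, 0.6) ⇒ IN Λ
candidate 2: (m,n)=(-3,-5) → π∥ = -3-5·β ≈ -11.0902, π⊥ = -3-5·β' ≈ 0.0902 ∉ [0.2, 0.6) ⇒ out
candidate 3: (m,n)=(9,10) → π∥ = 9+10·β ≈ 25.1803, π⊥ = 9+10·β' ≈ 2.8197 ∉ [0.2, 0.6) ⇒ out
candidate 4: (m,n)=(-7,-12) → π∥ = -7-12·β ≈ -26.4164, π⊥ = -7-12·β' ≈ 0.4164 ∈ [0.2, 0.6) ⇒ IN Λ
candidate 5: (m,n)=(7,11) → π∥ = 7+11·β ≈ 24.7984, π⊥ = 7+11·β' ≈ 0.2016 ∈ [0.2, 0.6) ⇒ IN Λ
candidate 6: (m,n)=(-1,7) → π∥ = -1+7·β ≈ 10.3262, π⊥ = -1+7·β' ≈ -5.3262 ∉ [0.2, 0.6) ⇒ out

1, 4, 5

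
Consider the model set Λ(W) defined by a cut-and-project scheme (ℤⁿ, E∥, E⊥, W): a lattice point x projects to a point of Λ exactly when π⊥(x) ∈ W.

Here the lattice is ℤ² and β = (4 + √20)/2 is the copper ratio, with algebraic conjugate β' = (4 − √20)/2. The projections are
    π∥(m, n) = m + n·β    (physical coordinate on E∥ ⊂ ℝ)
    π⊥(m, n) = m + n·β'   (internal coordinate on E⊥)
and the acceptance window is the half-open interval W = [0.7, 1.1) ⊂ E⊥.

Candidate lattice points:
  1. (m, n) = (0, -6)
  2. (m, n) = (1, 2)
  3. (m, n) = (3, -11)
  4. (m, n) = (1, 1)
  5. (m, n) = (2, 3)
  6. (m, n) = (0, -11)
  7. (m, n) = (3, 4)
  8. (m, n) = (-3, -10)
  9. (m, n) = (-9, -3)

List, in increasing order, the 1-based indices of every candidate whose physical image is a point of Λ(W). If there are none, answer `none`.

4

β' = (4−√20)/2 ≈ -0.2361.
#1 (0,-6): internal coord 0 + (-6)·β' = +1.4164; +1.4164 ∉ [0.7, 1.1) → out
#2 (1,2): internal coord 1 + (2)·β' = +0.5279; +0.5279 ∉ [0.7, 1.1) → out
#3 (3,-11): internal coord 3 + (-11)·β' = +5.5967; +5.5967 ∉ [0.7, 1.1) → out
#4 (1,1): internal coord 1 + (1)·β' = +0.7639; +0.7639 ∈ [0.7, 1.1) → IN Λ
#5 (2,3): internal coord 2 + (3)·β' = +1.2918; +1.2918 ∉ [0.7, 1.1) → out
#6 (0,-11): internal coord 0 + (-11)·β' = +2.5967; +2.5967 ∉ [0.7, 1.1) → out
#7 (3,4): internal coord 3 + (4)·β' = +2.0557; +2.0557 ∉ [0.7, 1.1) → out
#8 (-3,-10): internal coord -3 + (-10)·β' = -0.6393; -0.6393 ∉ [0.7, 1.1) → out
#9 (-9,-3): internal coord -9 + (-3)·β' = -8.2918; -8.2918 ∉ [0.7, 1.1) → out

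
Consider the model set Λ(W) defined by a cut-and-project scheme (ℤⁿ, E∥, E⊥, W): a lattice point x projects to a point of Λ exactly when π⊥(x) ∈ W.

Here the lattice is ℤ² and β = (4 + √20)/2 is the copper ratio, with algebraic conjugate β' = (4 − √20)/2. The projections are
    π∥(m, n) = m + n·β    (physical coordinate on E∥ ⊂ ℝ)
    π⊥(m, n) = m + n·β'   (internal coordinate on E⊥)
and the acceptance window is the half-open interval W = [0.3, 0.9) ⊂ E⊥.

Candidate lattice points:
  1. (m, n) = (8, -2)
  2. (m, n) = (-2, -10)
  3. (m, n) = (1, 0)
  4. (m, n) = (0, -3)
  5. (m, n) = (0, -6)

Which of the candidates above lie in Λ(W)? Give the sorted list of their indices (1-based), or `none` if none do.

Numerically β ≈ 4.236068 and β' = −1/β ≈ -0.236068.
[1] lift (8,-2): star map gives 8.472136; window check 0.3 ≤ 8.472136 < 0.9 is false → out
[2] lift (-2,-10): star map gives 0.360680; window check 0.3 ≤ 0.360680 < 0.9 is true → IN Λ
[3] lift (1,0): star map gives 1.000000; window check 0.3 ≤ 1.000000 < 0.9 is false → out
[4] lift (0,-3): star map gives 0.708204; window check 0.3 ≤ 0.708204 < 0.9 is true → IN Λ
[5] lift (0,-6): star map gives 1.416408; window check 0.3 ≤ 1.416408 < 0.9 is false → out

2, 4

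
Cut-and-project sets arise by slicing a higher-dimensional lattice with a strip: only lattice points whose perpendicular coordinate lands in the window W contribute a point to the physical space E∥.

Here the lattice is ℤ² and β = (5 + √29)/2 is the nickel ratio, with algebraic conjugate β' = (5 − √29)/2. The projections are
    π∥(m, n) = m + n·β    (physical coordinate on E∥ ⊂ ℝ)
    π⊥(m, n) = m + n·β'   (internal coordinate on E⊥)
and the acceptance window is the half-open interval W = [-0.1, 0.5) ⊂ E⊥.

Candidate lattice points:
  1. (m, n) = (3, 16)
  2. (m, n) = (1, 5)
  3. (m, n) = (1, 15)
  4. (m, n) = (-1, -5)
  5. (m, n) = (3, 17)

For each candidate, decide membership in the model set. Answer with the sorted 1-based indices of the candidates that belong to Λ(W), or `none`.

β' = (5−√29)/2 ≈ -0.19258.
candidate 1: (m,n)=(3,16) → π∥ = 3+16·β ≈ 86.08132, π⊥ = 3+16·β' ≈ -0.08132 ∈ [-0.1, 0.5) ⇒ IN Λ
candidate 2: (m,n)=(1,5) → π∥ = 1+5·β ≈ 26.96291, π⊥ = 1+5·β' ≈ 0.03709 ∈ [-0.1, 0.5) ⇒ IN Λ
candidate 3: (m,n)=(1,15) → π∥ = 1+15·β ≈ 78.88874, π⊥ = 1+15·β' ≈ -1.88874 ∉ [-0.1, 0.5) ⇒ out
candidate 4: (m,n)=(-1,-5) → π∥ = -1-5·β ≈ -26.96291, π⊥ = -1-5·β' ≈ -0.03709 ∈ [-0.1, 0.5) ⇒ IN Λ
candidate 5: (m,n)=(3,17) → π∥ = 3+17·β ≈ 91.27390, π⊥ = 3+17·β' ≈ -0.27390 ∉ [-0.1, 0.5) ⇒ out

1, 2, 4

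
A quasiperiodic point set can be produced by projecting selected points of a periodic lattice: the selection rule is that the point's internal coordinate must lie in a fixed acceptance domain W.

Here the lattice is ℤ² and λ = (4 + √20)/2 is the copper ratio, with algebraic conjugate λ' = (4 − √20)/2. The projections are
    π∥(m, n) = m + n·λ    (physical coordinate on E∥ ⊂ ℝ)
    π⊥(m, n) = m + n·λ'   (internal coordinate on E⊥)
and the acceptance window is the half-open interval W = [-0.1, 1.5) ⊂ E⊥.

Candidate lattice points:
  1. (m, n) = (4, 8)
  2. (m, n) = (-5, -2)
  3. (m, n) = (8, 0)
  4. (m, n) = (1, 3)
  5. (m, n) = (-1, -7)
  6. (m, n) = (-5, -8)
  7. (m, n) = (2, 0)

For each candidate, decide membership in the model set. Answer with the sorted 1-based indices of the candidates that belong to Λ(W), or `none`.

Compute λ' = (4−√20)/2 = -0.2361, so π⊥(m,n) = m -0.2361·n.
[1] lift (4,8): star map gives 2.1115; window check -0.1 ≤ 2.1115 < 1.5 is false → out
[2] lift (-5,-2): star map gives -4.5279; window check -0.1 ≤ -4.5279 < 1.5 is false → out
[3] lift (8,0): star map gives 8.0000; window check -0.1 ≤ 8.0000 < 1.5 is false → out
[4] lift (1,3): star map gives 0.2918; window check -0.1 ≤ 0.2918 < 1.5 is true → IN Λ
[5] lift (-1,-7): star map gives 0.6525; window check -0.1 ≤ 0.6525 < 1.5 is true → IN Λ
[6] lift (-5,-8): star map gives -3.1115; window check -0.1 ≤ -3.1115 < 1.5 is false → out
[7] lift (2,0): star map gives 2.0000; window check -0.1 ≤ 2.0000 < 1.5 is false → out

4, 5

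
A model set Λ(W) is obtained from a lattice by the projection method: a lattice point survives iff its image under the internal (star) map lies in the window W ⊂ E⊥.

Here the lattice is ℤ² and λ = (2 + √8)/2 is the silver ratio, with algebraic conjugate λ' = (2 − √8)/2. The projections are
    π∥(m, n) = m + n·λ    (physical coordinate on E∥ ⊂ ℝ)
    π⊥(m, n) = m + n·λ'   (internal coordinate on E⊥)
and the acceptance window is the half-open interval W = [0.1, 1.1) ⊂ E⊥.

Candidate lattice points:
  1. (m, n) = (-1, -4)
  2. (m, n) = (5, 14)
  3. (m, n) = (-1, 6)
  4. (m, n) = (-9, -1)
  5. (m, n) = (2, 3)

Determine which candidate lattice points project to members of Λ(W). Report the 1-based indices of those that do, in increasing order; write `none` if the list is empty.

1, 5

Numerically λ ≈ 2.414214 and λ' = −1/λ ≈ -0.414214.
[1] lift (-1,-4): star map gives 0.656854; window check 0.1 ≤ 0.656854 < 1.1 is true → IN Λ
[2] lift (5,14): star map gives -0.798990; window check 0.1 ≤ -0.798990 < 1.1 is false → out
[3] lift (-1,6): star map gives -3.485281; window check 0.1 ≤ -3.485281 < 1.1 is false → out
[4] lift (-9,-1): star map gives -8.585786; window check 0.1 ≤ -8.585786 < 1.1 is false → out
[5] lift (2,3): star map gives 0.757359; window check 0.1 ≤ 0.757359 < 1.1 is true → IN Λ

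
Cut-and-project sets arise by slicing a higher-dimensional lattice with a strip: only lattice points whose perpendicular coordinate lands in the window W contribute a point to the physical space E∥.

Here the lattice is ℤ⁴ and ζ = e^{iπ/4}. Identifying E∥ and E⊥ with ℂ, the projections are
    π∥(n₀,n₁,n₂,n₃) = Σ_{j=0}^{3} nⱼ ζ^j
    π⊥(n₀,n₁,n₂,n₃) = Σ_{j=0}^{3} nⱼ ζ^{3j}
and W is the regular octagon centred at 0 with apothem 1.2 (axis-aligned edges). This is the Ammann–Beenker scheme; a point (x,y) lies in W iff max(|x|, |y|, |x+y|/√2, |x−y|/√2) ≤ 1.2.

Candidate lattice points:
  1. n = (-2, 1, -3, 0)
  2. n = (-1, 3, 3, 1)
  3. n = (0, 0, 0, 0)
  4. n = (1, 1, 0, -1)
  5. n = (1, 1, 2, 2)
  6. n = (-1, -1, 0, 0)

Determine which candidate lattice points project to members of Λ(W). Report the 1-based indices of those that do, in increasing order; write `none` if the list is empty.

3, 4, 6

Internal map: ζ^{3j} for j=0..3 gives (1,0), (−√2/2,√2/2), (0,−1), (√2/2,√2/2).
candidate 1: n = (-2, 1, -3, 0) → π⊥ ≈ (-2.70711, +3.70711); max(|x|,|y|,|x±y|/√2) = 4.53553 > 1.2 ⇒ ∉ W
candidate 2: n = (-1, 3, 3, 1) → π⊥ ≈ (-2.41421, -0.17157); max(|x|,|y|,|x±y|/√2) = 2.41421 > 1.2 ⇒ ∉ W
candidate 3: n = (0, 0, 0, 0) → π⊥ ≈ (+0.00000, +0.00000); max(|x|,|y|,|x±y|/√2) = 0.00000 ≤ 1.2 ⇒ ∈ W
candidate 4: n = (1, 1, 0, -1) → π⊥ ≈ (-0.41421, +0.00000); max(|x|,|y|,|x±y|/√2) = 0.41421 ≤ 1.2 ⇒ ∈ W
candidate 5: n = (1, 1, 2, 2) → π⊥ ≈ (+1.70711, +0.12132); max(|x|,|y|,|x±y|/√2) = 1.70711 > 1.2 ⇒ ∉ W
candidate 6: n = (-1, -1, 0, 0) → π⊥ ≈ (-0.29289, -0.70711); max(|x|,|y|,|x±y|/√2) = 0.70711 ≤ 1.2 ⇒ ∈ W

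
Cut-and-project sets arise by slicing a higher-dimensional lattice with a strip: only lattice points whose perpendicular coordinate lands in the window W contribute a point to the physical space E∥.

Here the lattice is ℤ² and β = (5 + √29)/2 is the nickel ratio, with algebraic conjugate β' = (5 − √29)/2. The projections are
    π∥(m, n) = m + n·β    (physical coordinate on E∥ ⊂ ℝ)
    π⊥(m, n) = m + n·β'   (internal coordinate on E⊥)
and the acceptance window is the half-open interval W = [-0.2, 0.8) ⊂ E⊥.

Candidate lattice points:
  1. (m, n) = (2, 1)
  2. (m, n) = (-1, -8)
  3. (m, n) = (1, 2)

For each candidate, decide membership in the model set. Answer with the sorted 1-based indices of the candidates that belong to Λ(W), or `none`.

β' = (5−√29)/2 ≈ -0.19258.
#1 (2,1): internal coord 2 + (1)·β' = +1.80742; +1.80742 ∉ [-0.2, 0.8) → out
#2 (-1,-8): internal coord -1 + (-8)·β' = +0.54066; +0.54066 ∈ [-0.2, 0.8) → IN Λ
#3 (1,2): internal coord 1 + (2)·β' = +0.61484; +0.61484 ∈ [-0.2, 0.8) → IN Λ

2, 3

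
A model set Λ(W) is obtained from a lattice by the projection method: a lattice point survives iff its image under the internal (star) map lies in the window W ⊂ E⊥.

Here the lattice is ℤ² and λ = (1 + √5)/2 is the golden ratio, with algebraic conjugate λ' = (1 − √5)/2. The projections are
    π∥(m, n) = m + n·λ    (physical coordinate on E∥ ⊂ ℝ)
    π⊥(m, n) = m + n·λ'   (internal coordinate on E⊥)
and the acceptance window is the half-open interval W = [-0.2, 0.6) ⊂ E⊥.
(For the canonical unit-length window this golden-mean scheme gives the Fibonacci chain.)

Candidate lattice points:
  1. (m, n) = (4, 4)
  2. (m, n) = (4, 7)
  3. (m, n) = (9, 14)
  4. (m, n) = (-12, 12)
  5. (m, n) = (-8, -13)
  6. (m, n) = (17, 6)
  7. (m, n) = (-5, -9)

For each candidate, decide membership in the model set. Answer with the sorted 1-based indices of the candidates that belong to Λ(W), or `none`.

Numerically λ ≈ 1.6180 and λ' = −1/λ ≈ -0.6180.
#1 (4,4): internal coord 4 + (4)·λ' = +1.5279; +1.5279 ∉ [-0.2, 0.6) → out
#2 (4,7): internal coord 4 + (7)·λ' = -0.3262; -0.3262 ∉ [-0.2, 0.6) → out
#3 (9,14): internal coord 9 + (14)·λ' = +0.3475; +0.3475 ∈ [-0.2, 0.6) → IN Λ
#4 (-12,12): internal coord -12 + (12)·λ' = -19.4164; -19.4164 ∉ [-0.2, 0.6) → out
#5 (-8,-13): internal coord -8 + (-13)·λ' = +0.0344; +0.0344 ∈ [-0.2, 0.6) → IN Λ
#6 (17,6): internal coord 17 + (6)·λ' = +13.2918; +13.2918 ∉ [-0.2, 0.6) → out
#7 (-5,-9): internal coord -5 + (-9)·λ' = +0.5623; +0.5623 ∈ [-0.2, 0.6) → IN Λ

3, 5, 7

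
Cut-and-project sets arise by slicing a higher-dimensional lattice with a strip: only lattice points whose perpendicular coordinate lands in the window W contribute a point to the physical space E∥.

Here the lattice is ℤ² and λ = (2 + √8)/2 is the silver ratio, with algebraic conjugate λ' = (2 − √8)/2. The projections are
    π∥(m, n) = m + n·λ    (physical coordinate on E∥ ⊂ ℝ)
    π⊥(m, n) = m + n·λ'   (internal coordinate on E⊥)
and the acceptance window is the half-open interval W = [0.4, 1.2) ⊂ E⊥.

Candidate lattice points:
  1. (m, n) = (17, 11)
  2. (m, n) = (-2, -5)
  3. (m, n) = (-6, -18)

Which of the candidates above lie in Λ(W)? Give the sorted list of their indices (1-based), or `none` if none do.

Compute λ' = (2−√8)/2 = -0.414214, so π⊥(m,n) = m -0.414214·n.
[1] lift (17,11): star map gives 12.443651; window check 0.4 ≤ 12.443651 < 1.2 is false → out
[2] lift (-2,-5): star map gives 0.071068; window check 0.4 ≤ 0.071068 < 1.2 is false → out
[3] lift (-6,-18): star map gives 1.455844; window check 0.4 ≤ 1.455844 < 1.2 is false → out

none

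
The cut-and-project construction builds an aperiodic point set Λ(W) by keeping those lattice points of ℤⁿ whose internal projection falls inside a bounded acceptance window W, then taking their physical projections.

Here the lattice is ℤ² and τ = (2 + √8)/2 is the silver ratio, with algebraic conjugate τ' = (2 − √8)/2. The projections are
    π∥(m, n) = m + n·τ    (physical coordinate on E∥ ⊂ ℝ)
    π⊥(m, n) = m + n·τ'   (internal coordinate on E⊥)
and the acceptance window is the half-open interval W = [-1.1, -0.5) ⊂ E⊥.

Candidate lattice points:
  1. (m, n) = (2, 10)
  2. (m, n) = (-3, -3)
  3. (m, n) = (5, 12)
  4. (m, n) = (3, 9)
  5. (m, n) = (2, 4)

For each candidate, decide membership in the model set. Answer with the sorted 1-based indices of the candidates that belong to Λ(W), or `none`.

Compute τ' = (2−√8)/2 = -0.414214, so π⊥(m,n) = m -0.414214·n.
[1] lift (2,10): star map gives -2.142136; window check -1.1 ≤ -2.142136 < -0.5 is false → out
[2] lift (-3,-3): star map gives -1.757359; window check -1.1 ≤ -1.757359 < -0.5 is false → out
[3] lift (5,12): star map gives 0.029437; window check -1.1 ≤ 0.029437 < -0.5 is false → out
[4] lift (3,9): star map gives -0.727922; window check -1.1 ≤ -0.727922 < -0.5 is true → IN Λ
[5] lift (2,4): star map gives 0.343146; window check -1.1 ≤ 0.343146 < -0.5 is false → out

4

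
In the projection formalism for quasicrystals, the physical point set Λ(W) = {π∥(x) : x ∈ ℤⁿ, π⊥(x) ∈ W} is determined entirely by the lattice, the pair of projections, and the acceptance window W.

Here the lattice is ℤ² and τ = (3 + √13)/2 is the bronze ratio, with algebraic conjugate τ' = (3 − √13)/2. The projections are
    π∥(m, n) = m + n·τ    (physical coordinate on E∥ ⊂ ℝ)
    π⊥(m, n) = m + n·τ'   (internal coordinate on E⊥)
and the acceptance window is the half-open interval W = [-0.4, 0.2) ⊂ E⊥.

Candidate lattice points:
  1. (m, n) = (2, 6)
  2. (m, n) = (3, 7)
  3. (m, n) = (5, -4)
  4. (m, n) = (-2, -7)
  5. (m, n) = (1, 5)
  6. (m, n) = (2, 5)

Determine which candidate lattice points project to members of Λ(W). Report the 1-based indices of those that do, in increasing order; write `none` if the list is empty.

Compute τ' = (3−√13)/2 = -0.302776, so π⊥(m,n) = m -0.302776·n.
#1 (2,6): internal coord 2 + (6)·τ' = +0.183346; +0.183346 ∈ [-0.4, 0.2) → IN Λ
#2 (3,7): internal coord 3 + (7)·τ' = +0.880571; +0.880571 ∉ [-0.4, 0.2) → out
#3 (5,-4): internal coord 5 + (-4)·τ' = +6.211103; +6.211103 ∉ [-0.4, 0.2) → out
#4 (-2,-7): internal coord -2 + (-7)·τ' = +0.119429; +0.119429 ∈ [-0.4, 0.2) → IN Λ
#5 (1,5): internal coord 1 + (5)·τ' = -0.513878; -0.513878 ∉ [-0.4, 0.2) → out
#6 (2,5): internal coord 2 + (5)·τ' = +0.486122; +0.486122 ∉ [-0.4, 0.2) → out

1, 4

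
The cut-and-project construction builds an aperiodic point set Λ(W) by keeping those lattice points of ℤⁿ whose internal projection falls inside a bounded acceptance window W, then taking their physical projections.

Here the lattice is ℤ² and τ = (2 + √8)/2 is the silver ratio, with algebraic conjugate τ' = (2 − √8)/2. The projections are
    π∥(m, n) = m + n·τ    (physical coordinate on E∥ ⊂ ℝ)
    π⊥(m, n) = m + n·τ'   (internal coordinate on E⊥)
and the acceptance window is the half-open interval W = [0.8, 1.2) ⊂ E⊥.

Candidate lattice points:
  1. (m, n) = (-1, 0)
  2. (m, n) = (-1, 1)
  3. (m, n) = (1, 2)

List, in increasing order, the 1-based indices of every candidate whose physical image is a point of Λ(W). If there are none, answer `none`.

Compute τ' = (2−√8)/2 = -0.4142, so π⊥(m,n) = m -0.4142·n.
candidate 1: (m,n)=(-1,0) → π∥ = -1+0·τ ≈ -1.0000, π⊥ = -1+0·τ' ≈ -1.0000 ∉ [0.8, 1.2) ⇒ out
candidate 2: (m,n)=(-1,1) → π∥ = -1+1·τ ≈ 1.4142, π⊥ = -1+1·τ' ≈ -1.4142 ∉ [0.8, 1.2) ⇒ out
candidate 3: (m,n)=(1,2) → π∥ = 1+2·τ ≈ 5.8284, π⊥ = 1+2·τ' ≈ 0.1716 ∉ [0.8, 1.2) ⇒ out

none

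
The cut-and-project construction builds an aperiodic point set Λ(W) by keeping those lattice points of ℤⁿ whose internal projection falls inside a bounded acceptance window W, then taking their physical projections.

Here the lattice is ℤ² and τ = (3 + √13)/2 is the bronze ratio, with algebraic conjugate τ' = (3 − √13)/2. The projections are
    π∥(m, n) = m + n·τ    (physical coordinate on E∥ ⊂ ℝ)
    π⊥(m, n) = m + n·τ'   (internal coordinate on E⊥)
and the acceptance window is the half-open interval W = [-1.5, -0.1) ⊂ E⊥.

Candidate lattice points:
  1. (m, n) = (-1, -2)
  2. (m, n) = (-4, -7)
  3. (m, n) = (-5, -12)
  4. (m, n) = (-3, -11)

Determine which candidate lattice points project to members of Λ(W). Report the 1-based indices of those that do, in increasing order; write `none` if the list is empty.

1, 3

τ' = (3−√13)/2 ≈ -0.302776.
#1 (-1,-2): internal coord -1 + (-2)·τ' = -0.394449; -0.394449 ∈ [-1.5, -0.1) → IN Λ
#2 (-4,-7): internal coord -4 + (-7)·τ' = -1.880571; -1.880571 ∉ [-1.5, -0.1) → out
#3 (-5,-12): internal coord -5 + (-12)·τ' = -1.366692; -1.366692 ∈ [-1.5, -0.1) → IN Λ
#4 (-3,-11): internal coord -3 + (-11)·τ' = +0.330532; +0.330532 ∉ [-1.5, -0.1) → out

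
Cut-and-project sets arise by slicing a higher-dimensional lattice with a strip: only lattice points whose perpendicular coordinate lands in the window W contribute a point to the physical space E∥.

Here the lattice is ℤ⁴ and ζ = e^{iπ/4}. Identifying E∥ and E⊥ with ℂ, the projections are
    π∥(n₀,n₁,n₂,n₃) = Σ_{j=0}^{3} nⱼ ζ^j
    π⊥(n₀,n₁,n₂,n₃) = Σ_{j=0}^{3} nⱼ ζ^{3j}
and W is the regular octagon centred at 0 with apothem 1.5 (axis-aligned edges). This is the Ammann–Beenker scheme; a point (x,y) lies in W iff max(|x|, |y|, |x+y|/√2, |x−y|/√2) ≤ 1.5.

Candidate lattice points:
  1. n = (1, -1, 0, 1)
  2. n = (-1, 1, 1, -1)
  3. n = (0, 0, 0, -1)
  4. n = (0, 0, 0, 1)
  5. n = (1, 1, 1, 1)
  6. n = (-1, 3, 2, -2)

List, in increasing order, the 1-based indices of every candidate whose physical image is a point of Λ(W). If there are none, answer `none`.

Internal map: ζ^{3j} for j=0..3 gives (1,0), (−√2/2,√2/2), (0,−1), (√2/2,√2/2).
#1 (1, -1, 0, 1): internal (2.414214, 0.000000); octagon support 2.414214 vs apothem 1.5 → ∉ W
#2 (-1, 1, 1, -1): internal (-2.414214, -1.000000); octagon support 2.414214 vs apothem 1.5 → ∉ W
#3 (0, 0, 0, -1): internal (-0.707107, -0.707107); octagon support 1.000000 vs apothem 1.5 → ∈ W
#4 (0, 0, 0, 1): internal (0.707107, 0.707107); octagon support 1.000000 vs apothem 1.5 → ∈ W
#5 (1, 1, 1, 1): internal (1.000000, 0.414214); octagon support 1.000000 vs apothem 1.5 → ∈ W
#6 (-1, 3, 2, -2): internal (-4.535534, -1.292893); octagon support 4.535534 vs apothem 1.5 → ∉ W

3, 4, 5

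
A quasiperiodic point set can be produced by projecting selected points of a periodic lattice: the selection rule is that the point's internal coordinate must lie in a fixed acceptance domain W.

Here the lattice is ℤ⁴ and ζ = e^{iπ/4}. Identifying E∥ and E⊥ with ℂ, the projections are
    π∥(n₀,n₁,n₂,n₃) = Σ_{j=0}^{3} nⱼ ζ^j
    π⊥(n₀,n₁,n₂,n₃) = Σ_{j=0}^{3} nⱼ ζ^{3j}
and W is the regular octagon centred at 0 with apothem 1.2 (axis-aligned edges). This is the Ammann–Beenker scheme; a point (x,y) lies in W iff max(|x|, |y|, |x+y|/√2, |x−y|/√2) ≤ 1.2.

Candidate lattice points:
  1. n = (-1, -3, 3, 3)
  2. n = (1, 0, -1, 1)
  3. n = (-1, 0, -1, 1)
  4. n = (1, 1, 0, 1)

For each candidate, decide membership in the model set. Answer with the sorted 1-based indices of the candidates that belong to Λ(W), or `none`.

Internal map: ζ^{3j} for j=0..3 gives (1,0), (−√2/2,√2/2), (0,−1), (√2/2,√2/2).
candidate 1: n = (-1, -3, 3, 3) → π⊥ ≈ (+3.2426, -3.0000); max(|x|,|y|,|x±y|/√2) = 4.4142 > 1.2 ⇒ ∉ W
candidate 2: n = (1, 0, -1, 1) → π⊥ ≈ (+1.7071, +1.7071); max(|x|,|y|,|x±y|/√2) = 2.4142 > 1.2 ⇒ ∉ W
candidate 3: n = (-1, 0, -1, 1) → π⊥ ≈ (-0.2929, +1.7071); max(|x|,|y|,|x±y|/√2) = 1.7071 > 1.2 ⇒ ∉ W
candidate 4: n = (1, 1, 0, 1) → π⊥ ≈ (+1.0000, +1.4142); max(|x|,|y|,|x±y|/√2) = 1.7071 > 1.2 ⇒ ∉ W

none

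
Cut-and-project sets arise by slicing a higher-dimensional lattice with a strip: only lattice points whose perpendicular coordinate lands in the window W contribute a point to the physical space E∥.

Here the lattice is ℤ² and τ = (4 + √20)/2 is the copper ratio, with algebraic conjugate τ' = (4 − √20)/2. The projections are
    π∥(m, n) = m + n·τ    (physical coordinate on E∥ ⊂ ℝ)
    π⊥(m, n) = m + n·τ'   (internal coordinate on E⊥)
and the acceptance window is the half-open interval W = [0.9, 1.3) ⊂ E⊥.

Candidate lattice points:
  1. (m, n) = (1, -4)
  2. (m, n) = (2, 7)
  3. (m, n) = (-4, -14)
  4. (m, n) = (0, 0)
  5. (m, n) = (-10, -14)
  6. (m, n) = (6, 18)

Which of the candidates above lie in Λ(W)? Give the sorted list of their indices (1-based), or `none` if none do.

Compute τ' = (4−√20)/2 = -0.2361, so π⊥(m,n) = m -0.2361·n.
#1 (1,-4): internal coord 1 + (-4)·τ' = +1.9443; +1.9443 ∉ [0.9, 1.3) → out
#2 (2,7): internal coord 2 + (7)·τ' = +0.3475; +0.3475 ∉ [0.9, 1.3) → out
#3 (-4,-14): internal coord -4 + (-14)·τ' = -0.6950; -0.6950 ∉ [0.9, 1.3) → out
#4 (0,0): internal coord 0 + (0)·τ' = +0.0000; +0.0000 ∉ [0.9, 1.3) → out
#5 (-10,-14): internal coord -10 + (-14)·τ' = -6.6950; -6.6950 ∉ [0.9, 1.3) → out
#6 (6,18): internal coord 6 + (18)·τ' = +1.7508; +1.7508 ∉ [0.9, 1.3) → out

none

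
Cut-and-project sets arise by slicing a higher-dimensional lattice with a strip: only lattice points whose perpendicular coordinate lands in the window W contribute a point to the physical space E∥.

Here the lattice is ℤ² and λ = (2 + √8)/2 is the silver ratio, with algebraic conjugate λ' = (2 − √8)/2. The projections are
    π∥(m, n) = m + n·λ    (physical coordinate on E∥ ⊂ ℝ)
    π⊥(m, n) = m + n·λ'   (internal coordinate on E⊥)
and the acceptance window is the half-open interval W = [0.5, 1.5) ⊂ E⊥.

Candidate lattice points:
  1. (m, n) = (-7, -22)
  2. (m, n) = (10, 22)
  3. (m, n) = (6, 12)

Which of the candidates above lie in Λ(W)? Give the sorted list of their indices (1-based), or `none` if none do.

Compute λ' = (2−√8)/2 = -0.4142, so π⊥(m,n) = m -0.4142·n.
#1 (-7,-22): internal coord -7 + (-22)·λ' = +2.1127; +2.1127 ∉ [0.5, 1.5) → out
#2 (10,22): internal coord 10 + (22)·λ' = +0.8873; +0.8873 ∈ [0.5, 1.5) → IN Λ
#3 (6,12): internal coord 6 + (12)·λ' = +1.0294; +1.0294 ∈ [0.5, 1.5) → IN Λ

2, 3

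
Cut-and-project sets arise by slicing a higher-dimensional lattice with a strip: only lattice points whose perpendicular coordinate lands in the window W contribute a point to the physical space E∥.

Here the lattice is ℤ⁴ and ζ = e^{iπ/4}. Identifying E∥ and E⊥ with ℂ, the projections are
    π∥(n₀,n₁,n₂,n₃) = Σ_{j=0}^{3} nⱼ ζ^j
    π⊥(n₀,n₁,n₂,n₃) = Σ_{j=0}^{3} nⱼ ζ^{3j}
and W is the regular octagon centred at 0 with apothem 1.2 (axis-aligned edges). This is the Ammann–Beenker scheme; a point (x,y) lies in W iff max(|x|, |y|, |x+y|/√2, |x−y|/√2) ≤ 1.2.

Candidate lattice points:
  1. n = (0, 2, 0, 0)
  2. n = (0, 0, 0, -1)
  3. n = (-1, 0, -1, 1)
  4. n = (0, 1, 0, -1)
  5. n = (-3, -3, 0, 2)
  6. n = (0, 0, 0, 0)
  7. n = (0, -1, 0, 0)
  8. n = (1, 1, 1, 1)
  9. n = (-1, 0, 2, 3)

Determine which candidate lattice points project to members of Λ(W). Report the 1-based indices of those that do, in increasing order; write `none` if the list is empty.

2, 5, 6, 7, 8, 9

With ζ = e^{iπ/4} the internal vectors are ζ^0,ζ^3,ζ^6,ζ^9.
#1 (0, 2, 0, 0): internal (-1.4142, 1.4142); octagon support 2.0000 vs apothem 1.2 → ∉ W
#2 (0, 0, 0, -1): internal (-0.7071, -0.7071); octagon support 1.0000 vs apothem 1.2 → ∈ W
#3 (-1, 0, -1, 1): internal (-0.2929, 1.7071); octagon support 1.7071 vs apothem 1.2 → ∉ W
#4 (0, 1, 0, -1): internal (-1.4142, 0.0000); octagon support 1.4142 vs apothem 1.2 → ∉ W
#5 (-3, -3, 0, 2): internal (0.5355, -0.7071); octagon support 0.8787 vs apothem 1.2 → ∈ W
#6 (0, 0, 0, 0): internal (0.0000, 0.0000); octagon support 0.0000 vs apothem 1.2 → ∈ W
#7 (0, -1, 0, 0): internal (0.7071, -0.7071); octagon support 1.0000 vs apothem 1.2 → ∈ W
#8 (1, 1, 1, 1): internal (1.0000, 0.4142); octagon support 1.0000 vs apothem 1.2 → ∈ W
#9 (-1, 0, 2, 3): internal (1.1213, 0.1213); octagon support 1.1213 vs apothem 1.2 → ∈ W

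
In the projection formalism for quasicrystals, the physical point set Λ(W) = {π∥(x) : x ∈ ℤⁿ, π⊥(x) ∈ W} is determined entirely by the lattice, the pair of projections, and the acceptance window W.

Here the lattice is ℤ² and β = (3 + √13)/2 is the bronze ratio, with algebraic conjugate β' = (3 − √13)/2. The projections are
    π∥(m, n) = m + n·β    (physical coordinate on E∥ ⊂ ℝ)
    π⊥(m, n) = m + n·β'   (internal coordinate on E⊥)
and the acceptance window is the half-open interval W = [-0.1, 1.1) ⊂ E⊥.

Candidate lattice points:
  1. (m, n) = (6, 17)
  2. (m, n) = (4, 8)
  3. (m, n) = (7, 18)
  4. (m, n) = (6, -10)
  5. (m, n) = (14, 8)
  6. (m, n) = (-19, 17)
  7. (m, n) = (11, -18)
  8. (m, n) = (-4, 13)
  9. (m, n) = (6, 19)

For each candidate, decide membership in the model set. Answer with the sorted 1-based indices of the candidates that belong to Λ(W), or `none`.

1, 9

β' = (3−√13)/2 ≈ -0.30278.
[1] lift (6,17): star map gives 0.85281; window check -0.1 ≤ 0.85281 < 1.1 is true → IN Λ
[2] lift (4,8): star map gives 1.57779; window check -0.1 ≤ 1.57779 < 1.1 is false → out
[3] lift (7,18): star map gives 1.55004; window check -0.1 ≤ 1.55004 < 1.1 is false → out
[4] lift (6,-10): star map gives 9.02776; window check -0.1 ≤ 9.02776 < 1.1 is false → out
[5] lift (14,8): star map gives 11.57779; window check -0.1 ≤ 11.57779 < 1.1 is false → out
[6] lift (-19,17): star map gives -24.14719; window check -0.1 ≤ -24.14719 < 1.1 is false → out
[7] lift (11,-18): star map gives 16.44996; window check -0.1 ≤ 16.44996 < 1.1 is false → out
[8] lift (-4,13): star map gives -7.93608; window check -0.1 ≤ -7.93608 < 1.1 is false → out
[9] lift (6,19): star map gives 0.24726; window check -0.1 ≤ 0.24726 < 1.1 is true → IN Λ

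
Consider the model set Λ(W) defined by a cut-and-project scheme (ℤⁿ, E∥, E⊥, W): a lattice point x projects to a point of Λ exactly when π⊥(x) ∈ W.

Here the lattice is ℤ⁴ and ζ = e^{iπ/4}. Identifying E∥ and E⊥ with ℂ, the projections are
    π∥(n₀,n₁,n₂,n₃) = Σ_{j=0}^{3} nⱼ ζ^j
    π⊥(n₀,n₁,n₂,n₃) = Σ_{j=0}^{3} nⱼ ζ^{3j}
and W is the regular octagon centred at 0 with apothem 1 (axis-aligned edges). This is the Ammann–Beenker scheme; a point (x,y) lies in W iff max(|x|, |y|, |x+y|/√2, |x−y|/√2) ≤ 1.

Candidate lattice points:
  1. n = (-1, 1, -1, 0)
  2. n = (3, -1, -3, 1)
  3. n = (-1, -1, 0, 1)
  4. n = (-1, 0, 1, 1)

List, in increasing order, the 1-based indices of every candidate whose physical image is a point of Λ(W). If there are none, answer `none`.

3, 4

With ζ = e^{iπ/4} the internal vectors are ζ^0,ζ^3,ζ^6,ζ^9.
#1 (-1, 1, -1, 0): internal (-1.7071, 1.7071); octagon support 2.4142 vs apothem 1 → ∉ W
#2 (3, -1, -3, 1): internal (4.4142, 3.0000); octagon support 5.2426 vs apothem 1 → ∉ W
#3 (-1, -1, 0, 1): internal (0.4142, 0.0000); octagon support 0.4142 vs apothem 1 → ∈ W
#4 (-1, 0, 1, 1): internal (-0.2929, -0.2929); octagon support 0.4142 vs apothem 1 → ∈ W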